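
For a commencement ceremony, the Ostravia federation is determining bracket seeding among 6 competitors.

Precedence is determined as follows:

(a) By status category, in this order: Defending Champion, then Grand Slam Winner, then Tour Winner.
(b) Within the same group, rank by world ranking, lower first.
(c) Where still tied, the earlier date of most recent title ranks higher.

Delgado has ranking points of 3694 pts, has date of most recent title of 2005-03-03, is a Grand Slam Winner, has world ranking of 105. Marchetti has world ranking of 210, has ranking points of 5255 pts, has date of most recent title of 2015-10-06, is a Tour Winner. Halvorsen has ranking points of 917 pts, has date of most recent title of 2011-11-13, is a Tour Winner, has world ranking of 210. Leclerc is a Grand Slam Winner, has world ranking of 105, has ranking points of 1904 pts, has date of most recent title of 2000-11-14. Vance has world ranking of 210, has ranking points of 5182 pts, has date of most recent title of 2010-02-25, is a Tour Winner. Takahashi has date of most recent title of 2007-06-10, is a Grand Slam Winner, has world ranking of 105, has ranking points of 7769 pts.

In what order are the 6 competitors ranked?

Leclerc, Delgado, Takahashi, Vance, Halvorsen, Marchetti

By status category: Leclerc, Delgado and Takahashi (Grand Slam Winner); then Vance, Halvorsen and Marchetti (Tour Winner).
Leclerc, Delgado and Takahashi all have world ranking 105, so the next rule applies.
Among Leclerc, Delgado and Takahashi, by date of most recent title (earlier first): Leclerc (2000-11-14) before Delgado (2005-03-03) before Takahashi (2007-06-10).
Vance, Halvorsen and Marchetti all have world ranking 210, so the next rule applies.
Among Vance, Halvorsen and Marchetti, by date of most recent title (earlier first): Vance (2010-02-25) before Halvorsen (2011-11-13) before Marchetti (2015-10-06).
Full order: Leclerc, Delgado, Takahashi, Vance, Halvorsen, Marchetti.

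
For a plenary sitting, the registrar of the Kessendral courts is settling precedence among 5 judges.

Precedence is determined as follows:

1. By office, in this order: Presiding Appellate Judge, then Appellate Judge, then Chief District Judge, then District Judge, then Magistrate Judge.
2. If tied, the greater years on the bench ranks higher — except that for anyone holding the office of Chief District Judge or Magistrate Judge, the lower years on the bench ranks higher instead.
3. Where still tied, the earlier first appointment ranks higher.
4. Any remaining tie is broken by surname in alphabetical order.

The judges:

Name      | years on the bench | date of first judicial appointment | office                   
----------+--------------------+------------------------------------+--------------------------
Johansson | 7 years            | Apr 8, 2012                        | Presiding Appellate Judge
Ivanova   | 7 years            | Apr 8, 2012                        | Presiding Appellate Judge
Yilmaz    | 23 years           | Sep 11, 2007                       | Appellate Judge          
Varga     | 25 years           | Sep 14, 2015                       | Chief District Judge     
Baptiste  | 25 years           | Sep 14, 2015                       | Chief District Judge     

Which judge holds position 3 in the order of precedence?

Yilmaz

By office: Ivanova and Johansson (Presiding Appellate Judge); then Yilmaz (Appellate Judge); then Baptiste and Varga (Chief District Judge).
Ivanova and Johansson both have years on the bench 7 years, so the next rule applies.
Ivanova and Johansson both have date of first judicial appointment Apr 8, 2012, so the next rule applies.
Among Ivanova and Johansson, alphabetically by surname: Ivanova before Johansson.
Baptiste and Varga both have years on the bench 25 years, so the next rule applies.
Baptiste and Varga both have date of first judicial appointment Sep 14, 2015, so the next rule applies.
Among Baptiste and Varga, alphabetically by surname: Baptiste before Varga.
Order: Ivanova, Johansson, Yilmaz, Baptiste, Varga.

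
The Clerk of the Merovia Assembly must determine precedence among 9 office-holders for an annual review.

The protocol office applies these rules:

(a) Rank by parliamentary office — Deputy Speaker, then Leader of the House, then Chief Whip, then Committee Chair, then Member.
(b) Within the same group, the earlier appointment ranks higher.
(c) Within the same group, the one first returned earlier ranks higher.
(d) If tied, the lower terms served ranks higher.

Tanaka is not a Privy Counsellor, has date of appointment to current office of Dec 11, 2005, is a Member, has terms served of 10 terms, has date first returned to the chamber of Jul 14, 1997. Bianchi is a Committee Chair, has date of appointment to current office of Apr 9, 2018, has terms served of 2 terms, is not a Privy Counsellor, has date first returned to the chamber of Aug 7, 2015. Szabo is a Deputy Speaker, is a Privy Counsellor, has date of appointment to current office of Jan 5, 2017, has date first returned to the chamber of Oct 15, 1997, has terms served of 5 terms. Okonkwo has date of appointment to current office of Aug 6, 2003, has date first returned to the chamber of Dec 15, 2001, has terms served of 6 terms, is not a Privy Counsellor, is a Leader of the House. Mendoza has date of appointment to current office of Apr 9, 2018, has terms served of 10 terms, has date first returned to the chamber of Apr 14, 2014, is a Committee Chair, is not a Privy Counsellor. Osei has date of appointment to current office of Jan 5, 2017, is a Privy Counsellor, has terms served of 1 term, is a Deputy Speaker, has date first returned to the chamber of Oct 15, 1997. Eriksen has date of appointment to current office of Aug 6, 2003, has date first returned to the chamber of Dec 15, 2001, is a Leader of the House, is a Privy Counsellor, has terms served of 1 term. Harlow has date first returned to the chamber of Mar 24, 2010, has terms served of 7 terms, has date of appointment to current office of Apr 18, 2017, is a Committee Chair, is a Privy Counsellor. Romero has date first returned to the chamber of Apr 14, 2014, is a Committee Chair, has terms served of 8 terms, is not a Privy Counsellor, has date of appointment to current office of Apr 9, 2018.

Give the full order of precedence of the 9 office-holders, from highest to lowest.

Osei, Szabo, Eriksen, Okonkwo, Harlow, Romero, Mendoza, Bianchi, Tanaka

By parliamentary office: Osei and Szabo (Deputy Speaker); then Eriksen and Okonkwo (Leader of the House); then Harlow, Romero, Mendoza and Bianchi (Committee Chair); then Tanaka (Member).
Osei and Szabo both have date of appointment to current office Jan 5, 2017, so the next rule applies.
Osei and Szabo both have date first returned to the chamber Oct 15, 1997, so the next rule applies.
Among Osei and Szabo, by terms served (lower first): Osei (1 term) before Szabo (5 terms).
Eriksen and Okonkwo both have date of appointment to current office Aug 6, 2003, so the next rule applies.
Eriksen and Okonkwo both have date first returned to the chamber Dec 15, 2001, so the next rule applies.
Among Eriksen and Okonkwo, by terms served (lower first): Eriksen (1 term) before Okonkwo (6 terms).
Among Harlow, Romero, Mendoza and Bianchi, by date of appointment to current office (earlier first): Harlow (Apr 18, 2017) before Romero, Mendoza and Bianchi (Apr 9, 2018).
Among Romero, Mendoza and Bianchi, by date first returned to the chamber (earlier first): Romero and Mendoza (Apr 14, 2014) before Bianchi (Aug 7, 2015).
Among Romero and Mendoza, by terms served (lower first): Romero (8 terms) before Mendoza (10 terms).
Full order: Osei, Szabo, Eriksen, Okonkwo, Harlow, Romero, Mendoza, Bianchi, Tanaka.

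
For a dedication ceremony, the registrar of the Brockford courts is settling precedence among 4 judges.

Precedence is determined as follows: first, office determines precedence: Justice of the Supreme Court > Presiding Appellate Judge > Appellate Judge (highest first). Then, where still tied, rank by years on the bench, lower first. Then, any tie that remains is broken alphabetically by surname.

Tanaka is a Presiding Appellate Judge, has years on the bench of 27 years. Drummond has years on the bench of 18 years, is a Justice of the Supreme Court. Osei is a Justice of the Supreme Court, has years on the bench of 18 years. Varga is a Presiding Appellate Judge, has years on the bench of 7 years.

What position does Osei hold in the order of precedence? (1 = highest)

By office: Drummond and Osei (Justice of the Supreme Court); then Varga and Tanaka (Presiding Appellate Judge).
Drummond and Osei both have years on the bench 18 years, so the next rule applies.
Among Drummond and Osei, alphabetically by surname: Drummond before Osei.
Among Varga and Tanaka, by years on the bench (lower first): Varga (7 years) before Tanaka (27 years).
Order: Drummond, Osei, Varga, Tanaka. So position 2.

2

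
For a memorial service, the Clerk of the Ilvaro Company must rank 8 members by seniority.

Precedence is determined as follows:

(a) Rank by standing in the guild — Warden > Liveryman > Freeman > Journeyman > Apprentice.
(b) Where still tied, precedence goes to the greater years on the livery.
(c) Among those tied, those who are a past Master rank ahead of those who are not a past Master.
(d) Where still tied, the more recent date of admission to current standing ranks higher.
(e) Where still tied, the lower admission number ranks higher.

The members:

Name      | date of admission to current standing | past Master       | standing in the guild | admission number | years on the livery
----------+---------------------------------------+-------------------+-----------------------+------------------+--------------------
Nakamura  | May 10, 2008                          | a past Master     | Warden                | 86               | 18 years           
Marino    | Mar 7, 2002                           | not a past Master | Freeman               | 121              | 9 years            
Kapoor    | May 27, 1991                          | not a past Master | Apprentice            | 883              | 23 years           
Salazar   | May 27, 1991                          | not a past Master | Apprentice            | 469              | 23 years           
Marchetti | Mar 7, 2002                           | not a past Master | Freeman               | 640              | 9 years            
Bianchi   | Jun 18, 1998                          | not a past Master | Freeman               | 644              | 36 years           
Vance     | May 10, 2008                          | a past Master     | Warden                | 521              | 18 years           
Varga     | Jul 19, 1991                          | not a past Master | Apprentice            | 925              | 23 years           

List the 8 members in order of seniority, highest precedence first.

By standing in the guild: Nakamura and Vance (Warden); then Bianchi, Marino and Marchetti (Freeman); then Varga, Salazar and Kapoor (Apprentice).
Nakamura and Vance both have years on the livery 18 years, so the next rule applies.
Nakamura and Vance are each a past Master, so the next rule applies.
Nakamura and Vance both have date of admission to current standing May 10, 2008, so the next rule applies.
Among Nakamura and Vance, by admission number (lower first): Nakamura (86) before Vance (521).
Among Bianchi, Marino and Marchetti, by years on the livery (higher first): Bianchi (36 years) before Marino and Marchetti (9 years).
Marino and Marchetti are each not a past Master, so the next rule applies.
Marino and Marchetti both have date of admission to current standing Mar 7, 2002, so the next rule applies.
Among Marino and Marchetti, by admission number (lower first): Marino (121) before Marchetti (640).
Varga, Salazar and Kapoor all have years on the livery 23 years, so the next rule applies.
Varga, Salazar and Kapoor are each not a past Master, so the next rule applies.
Among Varga, Salazar and Kapoor, by date of admission to current standing (later first): Varga (Jul 19, 1991) before Salazar and Kapoor (May 27, 1991).
Among Salazar and Kapoor, by admission number (lower first): Salazar (469) before Kapoor (883).
Full order: Nakamura, Vance, Bianchi, Marino, Marchetti, Varga, Salazar, Kapoor.

Nakamura, Vance, Bianchi, Marino, Marchetti, Varga, Salazar, Kapoor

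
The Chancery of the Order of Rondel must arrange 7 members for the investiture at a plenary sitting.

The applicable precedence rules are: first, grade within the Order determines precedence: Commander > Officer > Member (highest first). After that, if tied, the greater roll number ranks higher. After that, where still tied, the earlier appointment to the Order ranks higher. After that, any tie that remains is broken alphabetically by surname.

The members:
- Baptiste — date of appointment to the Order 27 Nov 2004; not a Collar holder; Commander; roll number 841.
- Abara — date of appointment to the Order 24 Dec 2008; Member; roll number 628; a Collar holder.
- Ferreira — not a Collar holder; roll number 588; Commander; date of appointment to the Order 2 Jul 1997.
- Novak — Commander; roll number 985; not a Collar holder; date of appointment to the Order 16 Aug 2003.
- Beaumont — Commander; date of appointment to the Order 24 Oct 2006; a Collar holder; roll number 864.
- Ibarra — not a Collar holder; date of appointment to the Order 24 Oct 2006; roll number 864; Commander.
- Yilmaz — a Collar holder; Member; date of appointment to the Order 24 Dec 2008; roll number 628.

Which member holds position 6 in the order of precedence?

By grade within the Order: Novak, Beaumont, Ibarra, Baptiste and Ferreira (Commander); then Abara and Yilmaz (Member).
Among Novak, Beaumont, Ibarra, Baptiste and Ferreira, by roll number (higher first): Novak (985) before Beaumont and Ibarra (864) before Baptiste (841) before Ferreira (588).
Beaumont and Ibarra both have date of appointment to the Order 24 Oct 2006, so the next rule applies.
Among Beaumont and Ibarra, alphabetically by surname: Beaumont before Ibarra.
Abara and Yilmaz both have roll number 628, so the next rule applies.
Abara and Yilmaz both have date of appointment to the Order 24 Dec 2008, so the next rule applies.
Among Abara and Yilmaz, alphabetically by surname: Abara before Yilmaz.
Order: Novak, Beaumont, Ibarra, Baptiste, Ferreira, Abara, Yilmaz.

Abara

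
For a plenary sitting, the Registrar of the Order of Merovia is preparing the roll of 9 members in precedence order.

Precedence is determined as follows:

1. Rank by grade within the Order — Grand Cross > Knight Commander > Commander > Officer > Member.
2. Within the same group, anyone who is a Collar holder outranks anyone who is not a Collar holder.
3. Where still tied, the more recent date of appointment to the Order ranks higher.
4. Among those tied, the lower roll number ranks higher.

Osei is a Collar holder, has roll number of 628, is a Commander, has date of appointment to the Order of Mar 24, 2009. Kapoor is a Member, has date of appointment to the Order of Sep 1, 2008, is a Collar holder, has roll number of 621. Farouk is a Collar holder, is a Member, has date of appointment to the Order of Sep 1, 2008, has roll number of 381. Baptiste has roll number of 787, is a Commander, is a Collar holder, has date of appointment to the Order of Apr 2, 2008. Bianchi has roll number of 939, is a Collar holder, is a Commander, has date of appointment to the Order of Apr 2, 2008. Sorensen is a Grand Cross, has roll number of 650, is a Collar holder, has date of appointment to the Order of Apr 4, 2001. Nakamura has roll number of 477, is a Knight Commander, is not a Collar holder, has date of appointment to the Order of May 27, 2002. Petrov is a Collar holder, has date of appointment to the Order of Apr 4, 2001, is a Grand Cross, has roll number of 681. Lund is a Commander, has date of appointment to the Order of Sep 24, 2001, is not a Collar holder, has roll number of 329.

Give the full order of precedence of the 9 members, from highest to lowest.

By grade within the Order: Sorensen and Petrov (Grand Cross); then Nakamura (Knight Commander); then Osei, Baptiste, Bianchi and Lund (Commander); then Farouk and Kapoor (Member).
Sorensen and Petrov are each a Collar holder, so the next rule applies.
Sorensen and Petrov both have date of appointment to the Order Apr 4, 2001, so the next rule applies.
Among Sorensen and Petrov, by roll number (lower first): Sorensen (650) before Petrov (681).
Among Osei, Baptiste, Bianchi and Lund, a Collar holder before not a Collar holder: Osei, Baptiste and Bianchi (a Collar holder) before Lund (not a Collar holder).
Among Osei, Baptiste and Bianchi, by date of appointment to the Order (later first): Osei (Mar 24, 2009) before Baptiste and Bianchi (Apr 2, 2008).
Among Baptiste and Bianchi, by roll number (lower first): Baptiste (787) before Bianchi (939).
Farouk and Kapoor are each a Collar holder, so the next rule applies.
Farouk and Kapoor both have date of appointment to the Order Sep 1, 2008, so the next rule applies.
Among Farouk and Kapoor, by roll number (lower first): Farouk (381) before Kapoor (621).
Full order: Sorensen, Petrov, Nakamura, Osei, Baptiste, Bianchi, Lund, Farouk, Kapoor.

Sorensen, Petrov, Nakamura, Osei, Baptiste, Bianchi, Lund, Farouk, Kapoor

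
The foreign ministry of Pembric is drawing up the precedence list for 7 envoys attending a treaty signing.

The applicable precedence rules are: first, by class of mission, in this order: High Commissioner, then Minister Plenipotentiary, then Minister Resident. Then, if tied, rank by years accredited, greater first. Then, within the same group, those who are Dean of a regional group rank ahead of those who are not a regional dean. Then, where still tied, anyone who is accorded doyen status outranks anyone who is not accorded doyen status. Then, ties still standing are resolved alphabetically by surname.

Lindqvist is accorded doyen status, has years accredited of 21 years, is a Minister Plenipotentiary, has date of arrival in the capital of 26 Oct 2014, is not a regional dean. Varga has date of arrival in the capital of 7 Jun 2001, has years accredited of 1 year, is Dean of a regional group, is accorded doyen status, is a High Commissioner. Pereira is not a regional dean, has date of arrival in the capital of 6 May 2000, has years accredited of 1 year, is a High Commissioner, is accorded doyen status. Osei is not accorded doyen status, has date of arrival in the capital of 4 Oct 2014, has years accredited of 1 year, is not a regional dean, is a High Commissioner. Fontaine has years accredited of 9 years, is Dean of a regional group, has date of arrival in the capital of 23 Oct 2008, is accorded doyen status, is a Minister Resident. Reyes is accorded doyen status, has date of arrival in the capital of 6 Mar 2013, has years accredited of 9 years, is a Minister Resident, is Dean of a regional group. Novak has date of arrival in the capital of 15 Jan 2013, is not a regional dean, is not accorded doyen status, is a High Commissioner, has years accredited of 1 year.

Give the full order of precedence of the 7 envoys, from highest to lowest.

By class of mission: Varga, Pereira, Novak and Osei (High Commissioner); then Lindqvist (Minister Plenipotentiary); then Fontaine and Reyes (Minister Resident).
Varga, Pereira, Novak and Osei all have years accredited 1 year, so the next rule applies.
Among Varga, Pereira, Novak and Osei, Dean of a regional group before not a regional dean: Varga (Dean of a regional group) before Pereira, Novak and Osei (not a regional dean).
Among Pereira, Novak and Osei, accorded doyen status before not accorded doyen status: Pereira (accorded doyen status) before Novak and Osei (not accorded doyen status).
Among Novak and Osei, alphabetically by surname: Novak before Osei.
Fontaine and Reyes both have years accredited 9 years, so the next rule applies.
Fontaine and Reyes are each Dean of a regional group, so the next rule applies.
Fontaine and Reyes are each accorded doyen status, so the next rule applies.
Among Fontaine and Reyes, alphabetically by surname: Fontaine before Reyes.
Full order: Varga, Pereira, Novak, Osei, Lindqvist, Fontaine, Reyes.

Varga, Pereira, Novak, Osei, Lindqvist, Fontaine, Reyes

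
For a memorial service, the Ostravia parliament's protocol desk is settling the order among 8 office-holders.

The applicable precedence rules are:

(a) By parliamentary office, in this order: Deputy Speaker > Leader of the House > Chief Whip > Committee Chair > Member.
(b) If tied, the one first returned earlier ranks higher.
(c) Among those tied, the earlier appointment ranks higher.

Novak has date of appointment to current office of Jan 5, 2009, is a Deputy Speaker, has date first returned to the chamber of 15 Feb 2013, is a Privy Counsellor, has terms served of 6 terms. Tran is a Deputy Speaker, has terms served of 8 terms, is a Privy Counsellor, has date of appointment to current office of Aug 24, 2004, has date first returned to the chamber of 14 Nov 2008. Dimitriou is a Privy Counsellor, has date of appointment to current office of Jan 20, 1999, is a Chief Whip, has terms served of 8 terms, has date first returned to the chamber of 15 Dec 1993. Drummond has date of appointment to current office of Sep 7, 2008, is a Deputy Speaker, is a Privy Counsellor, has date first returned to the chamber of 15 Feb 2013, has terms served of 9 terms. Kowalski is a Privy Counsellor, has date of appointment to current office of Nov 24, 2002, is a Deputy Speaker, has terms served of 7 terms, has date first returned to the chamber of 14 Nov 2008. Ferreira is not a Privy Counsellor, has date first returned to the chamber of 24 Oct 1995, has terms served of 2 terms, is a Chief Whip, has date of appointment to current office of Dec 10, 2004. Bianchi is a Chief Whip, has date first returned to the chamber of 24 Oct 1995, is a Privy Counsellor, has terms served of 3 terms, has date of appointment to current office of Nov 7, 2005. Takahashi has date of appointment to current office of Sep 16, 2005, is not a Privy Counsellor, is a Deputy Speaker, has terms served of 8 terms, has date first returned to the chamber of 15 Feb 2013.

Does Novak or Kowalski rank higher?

Kowalski

By parliamentary office: Kowalski, Tran, Takahashi, Drummond and Novak (Deputy Speaker); then Dimitriou, Ferreira and Bianchi (Chief Whip).
Among Kowalski, Tran, Takahashi, Drummond and Novak, by date first returned to the chamber (earlier first): Kowalski and Tran (14 Nov 2008) before Takahashi, Drummond and Novak (15 Feb 2013).
Among Kowalski and Tran, by date of appointment to current office (earlier first): Kowalski (Nov 24, 2002) before Tran (Aug 24, 2004).
Among Takahashi, Drummond and Novak, by date of appointment to current office (earlier first): Takahashi (Sep 16, 2005) before Drummond (Sep 7, 2008) before Novak (Jan 5, 2009).
Among Dimitriou, Ferreira and Bianchi, by date first returned to the chamber (earlier first): Dimitriou (15 Dec 1993) before Ferreira and Bianchi (24 Oct 1995).
Among Ferreira and Bianchi, by date of appointment to current office (earlier first): Ferreira (Dec 10, 2004) before Bianchi (Nov 7, 2005).
So Kowalski takes precedence.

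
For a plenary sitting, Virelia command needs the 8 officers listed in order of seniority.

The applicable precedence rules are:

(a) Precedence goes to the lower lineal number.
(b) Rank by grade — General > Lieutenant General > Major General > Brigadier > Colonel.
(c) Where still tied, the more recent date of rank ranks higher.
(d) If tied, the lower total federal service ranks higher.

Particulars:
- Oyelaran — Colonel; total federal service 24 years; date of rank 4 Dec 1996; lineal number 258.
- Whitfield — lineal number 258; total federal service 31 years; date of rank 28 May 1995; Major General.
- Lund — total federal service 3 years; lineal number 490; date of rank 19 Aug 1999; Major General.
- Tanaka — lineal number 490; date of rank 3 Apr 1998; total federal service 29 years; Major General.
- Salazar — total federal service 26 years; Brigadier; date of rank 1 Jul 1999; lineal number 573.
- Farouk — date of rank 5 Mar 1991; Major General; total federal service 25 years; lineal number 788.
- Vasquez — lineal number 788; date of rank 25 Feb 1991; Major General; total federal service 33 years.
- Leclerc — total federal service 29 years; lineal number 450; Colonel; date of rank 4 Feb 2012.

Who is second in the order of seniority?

By lineal number (lower first): Whitfield and Oyelaran (both 258); then Leclerc (450); then Lund and Tanaka (both 490); then Salazar (573); then Farouk and Vasquez (both 788).
Among Whitfield and Oyelaran, by grade: Whitfield (Major General) before Oyelaran (Colonel).
Lund and Tanaka are each Major General, so the next rule applies.
Among Lund and Tanaka, by date of rank (later first): Lund (19 Aug 1999) before Tanaka (3 Apr 1998).
Farouk and Vasquez are each Major General, so the next rule applies.
Among Farouk and Vasquez, by date of rank (later first): Farouk (5 Mar 1991) before Vasquez (25 Feb 1991).
Order: Whitfield, Oyelaran, Leclerc, Lund, Tanaka, Salazar, Farouk, Vasquez.

Oyelaran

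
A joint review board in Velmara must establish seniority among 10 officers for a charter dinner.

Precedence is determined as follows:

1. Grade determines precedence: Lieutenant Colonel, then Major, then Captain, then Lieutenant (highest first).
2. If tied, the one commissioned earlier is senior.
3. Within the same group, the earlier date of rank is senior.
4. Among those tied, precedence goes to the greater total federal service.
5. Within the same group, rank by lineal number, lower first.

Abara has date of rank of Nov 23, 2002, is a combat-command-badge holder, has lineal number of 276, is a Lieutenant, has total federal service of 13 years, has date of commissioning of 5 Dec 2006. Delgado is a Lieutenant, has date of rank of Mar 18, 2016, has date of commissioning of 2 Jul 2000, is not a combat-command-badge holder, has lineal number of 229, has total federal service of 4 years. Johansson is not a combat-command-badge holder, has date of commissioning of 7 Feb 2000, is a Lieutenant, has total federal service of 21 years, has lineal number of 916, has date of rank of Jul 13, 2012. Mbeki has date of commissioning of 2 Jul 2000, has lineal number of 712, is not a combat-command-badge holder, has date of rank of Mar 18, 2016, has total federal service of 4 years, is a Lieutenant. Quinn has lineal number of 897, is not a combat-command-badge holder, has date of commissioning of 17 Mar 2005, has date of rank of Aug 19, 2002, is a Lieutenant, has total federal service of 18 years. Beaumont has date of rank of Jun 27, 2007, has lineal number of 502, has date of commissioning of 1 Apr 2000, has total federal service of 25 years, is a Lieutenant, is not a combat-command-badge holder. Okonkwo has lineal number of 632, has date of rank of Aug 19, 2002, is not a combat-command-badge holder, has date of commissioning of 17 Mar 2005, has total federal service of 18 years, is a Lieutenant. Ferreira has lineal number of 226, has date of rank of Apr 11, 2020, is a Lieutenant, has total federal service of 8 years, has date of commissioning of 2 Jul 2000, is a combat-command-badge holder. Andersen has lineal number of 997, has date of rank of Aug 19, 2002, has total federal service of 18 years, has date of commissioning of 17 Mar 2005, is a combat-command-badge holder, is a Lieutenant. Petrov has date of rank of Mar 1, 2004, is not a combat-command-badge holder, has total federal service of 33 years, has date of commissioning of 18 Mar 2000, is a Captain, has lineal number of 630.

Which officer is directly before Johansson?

By grade: Petrov (Captain); then Johansson, Beaumont, Delgado, Mbeki, Ferreira, Okonkwo, Quinn, Andersen and Abara (Lieutenant).
Among Johansson, Beaumont, Delgado, Mbeki, Ferreira, Okonkwo, Quinn, Andersen and Abara, by date of commissioning (earlier first): Johansson (7 Feb 2000) before Beaumont (1 Apr 2000) before Delgado, Mbeki and Ferreira (2 Jul 2000) before Okonkwo, Quinn and Andersen (17 Mar 2005) before Abara (5 Dec 2006).
Among Delgado, Mbeki and Ferreira, by date of rank (earlier first): Delgado and Mbeki (Mar 18, 2016) before Ferreira (Apr 11, 2020).
Delgado and Mbeki both have total federal service 4 years, so the next rule applies.
Among Delgado and Mbeki, by lineal number (lower first): Delgado (229) before Mbeki (712).
Okonkwo, Quinn and Andersen all have date of rank Aug 19, 2002, so the next rule applies.
Okonkwo, Quinn and Andersen all have total federal service 18 years, so the next rule applies.
Among Okonkwo, Quinn and Andersen, by lineal number (lower first): Okonkwo (632) before Quinn (897) before Andersen (997).
Order: Petrov, Johansson, Beaumont, Delgado, Mbeki, Ferreira, Okonkwo, Quinn, Andersen, Abara.

Petrov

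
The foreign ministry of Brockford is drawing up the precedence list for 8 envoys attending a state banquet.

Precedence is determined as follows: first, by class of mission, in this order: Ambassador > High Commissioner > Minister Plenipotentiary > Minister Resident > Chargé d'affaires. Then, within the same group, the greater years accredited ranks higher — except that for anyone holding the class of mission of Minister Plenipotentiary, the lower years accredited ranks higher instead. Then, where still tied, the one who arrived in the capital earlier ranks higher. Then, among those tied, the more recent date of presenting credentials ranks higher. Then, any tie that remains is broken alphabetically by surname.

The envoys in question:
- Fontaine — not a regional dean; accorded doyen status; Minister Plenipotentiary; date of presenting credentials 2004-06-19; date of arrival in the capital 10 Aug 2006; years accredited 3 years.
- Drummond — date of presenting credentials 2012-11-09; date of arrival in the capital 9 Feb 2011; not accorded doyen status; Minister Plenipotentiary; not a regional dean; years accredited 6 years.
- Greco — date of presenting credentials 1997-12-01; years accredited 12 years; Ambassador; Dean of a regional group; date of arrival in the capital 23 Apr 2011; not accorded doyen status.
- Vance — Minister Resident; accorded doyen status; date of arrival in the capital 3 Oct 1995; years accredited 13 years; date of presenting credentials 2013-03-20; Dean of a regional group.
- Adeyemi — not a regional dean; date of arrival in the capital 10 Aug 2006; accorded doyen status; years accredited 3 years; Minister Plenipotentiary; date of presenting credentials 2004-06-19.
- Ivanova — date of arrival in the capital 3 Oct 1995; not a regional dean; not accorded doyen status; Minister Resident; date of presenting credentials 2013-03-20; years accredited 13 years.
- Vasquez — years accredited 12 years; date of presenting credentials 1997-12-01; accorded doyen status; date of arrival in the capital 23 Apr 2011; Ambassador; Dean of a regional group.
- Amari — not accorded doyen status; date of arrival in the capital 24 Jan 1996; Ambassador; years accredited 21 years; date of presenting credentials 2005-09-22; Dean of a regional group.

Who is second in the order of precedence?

Greco

By class of mission: Amari, Greco and Vasquez (Ambassador); then Adeyemi, Fontaine and Drummond (Minister Plenipotentiary); then Ivanova and Vance (Minister Resident).
Among Amari, Greco and Vasquez, by years accredited (higher first): Amari (21 years) before Greco and Vasquez (12 years).
Greco and Vasquez both have date of arrival in the capital 23 Apr 2011, so the next rule applies.
Greco and Vasquez both have date of presenting credentials 1997-12-01, so the next rule applies.
Among Greco and Vasquez, alphabetically by surname: Greco before Vasquez.
Among Adeyemi, Fontaine and Drummond, by years accredited (lower first) (reversed rule for this group): Adeyemi and Fontaine (3 years) before Drummond (6 years).
Adeyemi and Fontaine both have date of arrival in the capital 10 Aug 2006, so the next rule applies.
Adeyemi and Fontaine both have date of presenting credentials 2004-06-19, so the next rule applies.
Among Adeyemi and Fontaine, alphabetically by surname: Adeyemi before Fontaine.
Ivanova and Vance both have years accredited 13 years, so the next rule applies.
Ivanova and Vance both have date of arrival in the capital 3 Oct 1995, so the next rule applies.
Ivanova and Vance both have date of presenting credentials 2013-03-20, so the next rule applies.
Among Ivanova and Vance, alphabetically by surname: Ivanova before Vance.
Order: Amari, Greco, Vasquez, Adeyemi, Fontaine, Drummond, Ivanova, Vance.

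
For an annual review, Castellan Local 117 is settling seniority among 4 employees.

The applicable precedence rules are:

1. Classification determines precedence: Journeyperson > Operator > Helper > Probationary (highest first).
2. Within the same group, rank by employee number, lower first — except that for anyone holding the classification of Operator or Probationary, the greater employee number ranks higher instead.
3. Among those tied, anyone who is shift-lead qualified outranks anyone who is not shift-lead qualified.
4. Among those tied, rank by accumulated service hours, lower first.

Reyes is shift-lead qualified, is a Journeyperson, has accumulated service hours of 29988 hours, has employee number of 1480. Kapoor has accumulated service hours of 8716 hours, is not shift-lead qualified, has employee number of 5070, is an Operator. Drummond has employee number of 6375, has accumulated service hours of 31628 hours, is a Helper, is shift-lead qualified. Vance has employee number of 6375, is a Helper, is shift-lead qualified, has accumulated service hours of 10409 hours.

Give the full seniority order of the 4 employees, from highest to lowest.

Reyes, Kapoor, Vance, Drummond

By classification: Reyes (Journeyperson); then Kapoor (Operator); then Vance and Drummond (Helper).
Vance and Drummond both have employee number 6375, so the next rule applies.
Vance and Drummond are each shift-lead qualified, so the next rule applies.
Among Vance and Drummond, by accumulated service hours (lower first): Vance (10409 hours) before Drummond (31628 hours).
Full order: Reyes, Kapoor, Vance, Drummond.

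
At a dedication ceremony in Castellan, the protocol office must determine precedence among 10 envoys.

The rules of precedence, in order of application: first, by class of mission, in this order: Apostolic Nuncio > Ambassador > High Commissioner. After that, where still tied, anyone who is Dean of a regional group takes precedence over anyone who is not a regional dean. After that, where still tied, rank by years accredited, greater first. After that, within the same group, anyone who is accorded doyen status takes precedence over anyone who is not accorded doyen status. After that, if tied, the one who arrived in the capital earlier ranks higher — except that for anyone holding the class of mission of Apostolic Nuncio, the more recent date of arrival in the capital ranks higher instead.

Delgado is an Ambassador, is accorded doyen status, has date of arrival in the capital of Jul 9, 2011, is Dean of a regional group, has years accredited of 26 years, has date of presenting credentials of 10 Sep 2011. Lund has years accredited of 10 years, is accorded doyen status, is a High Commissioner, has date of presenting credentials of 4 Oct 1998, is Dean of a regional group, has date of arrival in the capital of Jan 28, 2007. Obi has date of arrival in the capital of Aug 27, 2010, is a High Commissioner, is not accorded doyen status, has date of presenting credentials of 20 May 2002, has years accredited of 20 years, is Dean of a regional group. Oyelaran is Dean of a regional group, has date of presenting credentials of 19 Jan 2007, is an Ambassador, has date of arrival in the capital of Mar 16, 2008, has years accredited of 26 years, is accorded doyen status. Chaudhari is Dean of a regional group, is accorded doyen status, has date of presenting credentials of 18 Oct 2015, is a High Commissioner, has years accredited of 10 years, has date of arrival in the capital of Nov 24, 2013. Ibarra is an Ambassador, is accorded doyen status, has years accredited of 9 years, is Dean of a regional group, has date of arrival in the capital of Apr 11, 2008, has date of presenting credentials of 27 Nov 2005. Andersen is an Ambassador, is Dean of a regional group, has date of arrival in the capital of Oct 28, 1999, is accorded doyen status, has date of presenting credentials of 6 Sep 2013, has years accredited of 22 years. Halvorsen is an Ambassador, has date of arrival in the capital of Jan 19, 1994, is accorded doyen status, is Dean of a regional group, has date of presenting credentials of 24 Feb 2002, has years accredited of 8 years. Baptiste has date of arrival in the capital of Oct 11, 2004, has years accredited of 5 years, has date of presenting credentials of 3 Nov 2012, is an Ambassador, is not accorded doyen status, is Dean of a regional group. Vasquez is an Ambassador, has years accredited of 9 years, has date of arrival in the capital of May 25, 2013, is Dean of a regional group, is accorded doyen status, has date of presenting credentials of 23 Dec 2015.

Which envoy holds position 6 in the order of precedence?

By class of mission: Oyelaran, Delgado, Andersen, Ibarra, Vasquez, Halvorsen and Baptiste (Ambassador); then Obi, Lund and Chaudhari (High Commissioner).
Oyelaran, Delgado, Andersen, Ibarra, Vasquez, Halvorsen and Baptiste are each Dean of a regional group, so the next rule applies.
Among Oyelaran, Delgado, Andersen, Ibarra, Vasquez, Halvorsen and Baptiste, by years accredited (higher first): Oyelaran and Delgado (26 years) before Andersen (22 years) before Ibarra and Vasquez (9 years) before Halvorsen (8 years) before Baptiste (5 years).
Oyelaran and Delgado are each accorded doyen status, so the next rule applies.
Among Oyelaran and Delgado, by date of arrival in the capital (earlier first): Oyelaran (Mar 16, 2008) before Delgado (Jul 9, 2011).
Ibarra and Vasquez are each accorded doyen status, so the next rule applies.
Among Ibarra and Vasquez, by date of arrival in the capital (earlier first): Ibarra (Apr 11, 2008) before Vasquez (May 25, 2013).
Obi, Lund and Chaudhari are each Dean of a regional group, so the next rule applies.
Among Obi, Lund and Chaudhari, by years accredited (higher first): Obi (20 years) before Lund and Chaudhari (10 years).
Lund and Chaudhari are each accorded doyen status, so the next rule applies.
Among Lund and Chaudhari, by date of arrival in the capital (earlier first): Lund (Jan 28, 2007) before Chaudhari (Nov 24, 2013).
Order: Oyelaran, Delgado, Andersen, Ibarra, Vasquez, Halvorsen, Baptiste, Obi, Lund, Chaudhari.

Halvorsen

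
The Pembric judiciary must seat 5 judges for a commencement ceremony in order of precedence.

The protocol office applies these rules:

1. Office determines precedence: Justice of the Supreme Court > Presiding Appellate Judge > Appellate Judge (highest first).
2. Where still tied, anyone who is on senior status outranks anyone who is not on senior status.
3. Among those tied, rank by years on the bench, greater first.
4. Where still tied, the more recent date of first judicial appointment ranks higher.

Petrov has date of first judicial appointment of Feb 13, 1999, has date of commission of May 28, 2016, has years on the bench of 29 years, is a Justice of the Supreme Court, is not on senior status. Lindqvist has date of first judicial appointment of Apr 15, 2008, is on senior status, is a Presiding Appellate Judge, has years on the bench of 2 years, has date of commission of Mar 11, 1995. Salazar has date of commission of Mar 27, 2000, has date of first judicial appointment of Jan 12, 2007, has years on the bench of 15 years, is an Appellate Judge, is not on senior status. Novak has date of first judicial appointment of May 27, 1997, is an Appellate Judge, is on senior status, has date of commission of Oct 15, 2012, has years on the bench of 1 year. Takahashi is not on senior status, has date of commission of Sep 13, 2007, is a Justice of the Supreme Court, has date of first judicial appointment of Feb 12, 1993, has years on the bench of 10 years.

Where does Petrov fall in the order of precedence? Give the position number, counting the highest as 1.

By office: Petrov and Takahashi (Justice of the Supreme Court); then Lindqvist (Presiding Appellate Judge); then Novak and Salazar (Appellate Judge).
Petrov and Takahashi are each not on senior status, so the next rule applies.
Among Petrov and Takahashi, by years on the bench (higher first): Petrov (29 years) before Takahashi (10 years).
Among Novak and Salazar, on senior status before not on senior status: Novak (on senior status) before Salazar (not on senior status).
Order: Petrov, Takahashi, Lindqvist, Novak, Salazar. So position 1.

1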